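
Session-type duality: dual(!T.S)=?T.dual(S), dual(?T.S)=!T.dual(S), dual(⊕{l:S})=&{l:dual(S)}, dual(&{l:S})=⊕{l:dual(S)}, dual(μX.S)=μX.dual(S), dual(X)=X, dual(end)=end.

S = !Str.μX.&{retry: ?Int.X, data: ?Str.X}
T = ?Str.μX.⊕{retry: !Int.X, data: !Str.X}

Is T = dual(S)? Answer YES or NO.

!Str | ?Str  ✓
  μX | μX  ✓ (μ self-dual)
    &{retry,data} | ⊕{retry,data}  ✓ labels match
      • retry:
        ?Int | !Int  ✓
          X | X  ✓
      • data:
        ?Str | !Str  ✓
          X | X  ✓

YES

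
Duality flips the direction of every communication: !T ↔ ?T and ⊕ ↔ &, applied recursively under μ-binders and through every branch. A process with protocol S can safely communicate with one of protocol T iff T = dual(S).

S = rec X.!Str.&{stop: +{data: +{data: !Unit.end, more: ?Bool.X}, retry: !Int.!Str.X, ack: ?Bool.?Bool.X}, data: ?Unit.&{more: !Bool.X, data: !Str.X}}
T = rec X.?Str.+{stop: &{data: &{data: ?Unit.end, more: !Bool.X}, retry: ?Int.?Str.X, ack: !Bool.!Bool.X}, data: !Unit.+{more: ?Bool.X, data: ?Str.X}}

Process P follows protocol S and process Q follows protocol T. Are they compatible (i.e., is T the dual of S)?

YES

rec X ‖ rec X  ok (μ self-dual)
  !Str ‖ ?Str  ok
    &{stop,data} ‖ +{stop,data}  ok label sets agree
      • stop:
        +{data,retry,ack} ‖ &{data,retry,ack}  ok label sets agree
          • data:
            +{data,more} ‖ &{data,more}  ok label sets agree
              • data:
                !Unit ‖ ?Unit  ok
                  end ‖ end  ok
              • more:
                ?Bool ‖ !Bool  ok
                  X ‖ X  ok
          • retry:
            !Int ‖ ?Int  ok
              !Str ‖ ?Str  ok
                X ‖ X  ok
          • ack:
            ?Bool ‖ !Bool  ok
              ?Bool ‖ !Bool  ok
                X ‖ X  ok
      • data:
        ?Unit ‖ !Unit  ok
          &{more,data} ‖ +{more,data}  ok label sets agree
            • more:
              !Bool ‖ ?Bool  ok
                X ‖ X  ok
            • data:
              !Str ‖ ?Str  ok
                X ‖ X  ok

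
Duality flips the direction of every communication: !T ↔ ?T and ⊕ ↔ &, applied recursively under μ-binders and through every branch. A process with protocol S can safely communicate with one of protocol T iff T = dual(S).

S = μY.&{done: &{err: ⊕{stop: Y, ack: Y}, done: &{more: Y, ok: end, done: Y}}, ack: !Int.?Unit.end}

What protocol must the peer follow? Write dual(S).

μY = μY  (binder kept)
  &{done,ack} = ⊕{done,ack}  (&→⊕)
    case done:
      &{err,done} = ⊕{err,done}  (&→⊕)
        case err:
          ⊕{stop,ack} = &{stop,ack}  (⊕→&)
            case stop:
              Y ↦ Y
            case ack:
              Y ↦ Y
        case done:
          &{more,ok,done} = ⊕{more,ok,done}  (&→⊕)
            case more:
              Y ↦ Y
            case ok:
              end ↦ end
            case done:
              Y ↦ Y
    case ack:
      !Int = ?Int
        ?Unit = !Unit
          end ↦ end

μY.⊕{done: ⊕{err: &{stop: Y, ack: Y}, done: ⊕{more: Y, ok: end, done: Y}}, ack: ?Int.!Unit.end}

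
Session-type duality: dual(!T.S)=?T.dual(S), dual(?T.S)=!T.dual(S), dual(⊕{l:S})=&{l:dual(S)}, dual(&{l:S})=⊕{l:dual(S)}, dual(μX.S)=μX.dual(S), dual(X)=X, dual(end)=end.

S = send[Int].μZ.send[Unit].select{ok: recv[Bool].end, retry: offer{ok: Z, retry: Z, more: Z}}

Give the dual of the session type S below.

send[Int] = recv[Int]
  μZ = μZ  (binder kept)
    send[Unit] = recv[Unit]
      select{ok,retry} = offer{ok,retry}  (⊕→&)
        [ok]
          recv[Bool] = send[Bool]
            dual(end) = end
        [retry]
          offer{ok,retry,more} = select{ok,retry,more}  (offer→select)
            [ok]
              dual(Z) = Z
            [retry]
              dual(Z) = Z
            [more]
              dual(Z) = Z

recv[Int].μZ.recv[Unit].offer{ok: send[Bool].end, retry: select{ok: Z, retry: Z, more: Z}}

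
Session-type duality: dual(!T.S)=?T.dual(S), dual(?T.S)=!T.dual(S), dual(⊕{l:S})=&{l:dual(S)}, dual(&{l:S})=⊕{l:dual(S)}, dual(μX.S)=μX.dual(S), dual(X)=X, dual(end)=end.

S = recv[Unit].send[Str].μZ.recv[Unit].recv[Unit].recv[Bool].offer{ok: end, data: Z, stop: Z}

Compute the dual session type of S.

recv[Unit] ↦ send[Unit]
  send[Str] ↦ recv[Str]
    μZ ↦ μZ  (rec unchanged)
      recv[Unit] ↦ send[Unit]
        recv[Unit] ↦ send[Unit]
          recv[Bool] ↦ send[Bool]
            offer{ok,data,stop} ↦ select{ok,data,stop}  (offer→select)
              • ok:
                dual(end) = end
              • data:
                dual(Z) = Z
              • stop:
                dual(Z) = Z

send[Unit].recv[Str].μZ.send[Unit].send[Unit].send[Bool].select{ok: end, data: Z, stop: Z}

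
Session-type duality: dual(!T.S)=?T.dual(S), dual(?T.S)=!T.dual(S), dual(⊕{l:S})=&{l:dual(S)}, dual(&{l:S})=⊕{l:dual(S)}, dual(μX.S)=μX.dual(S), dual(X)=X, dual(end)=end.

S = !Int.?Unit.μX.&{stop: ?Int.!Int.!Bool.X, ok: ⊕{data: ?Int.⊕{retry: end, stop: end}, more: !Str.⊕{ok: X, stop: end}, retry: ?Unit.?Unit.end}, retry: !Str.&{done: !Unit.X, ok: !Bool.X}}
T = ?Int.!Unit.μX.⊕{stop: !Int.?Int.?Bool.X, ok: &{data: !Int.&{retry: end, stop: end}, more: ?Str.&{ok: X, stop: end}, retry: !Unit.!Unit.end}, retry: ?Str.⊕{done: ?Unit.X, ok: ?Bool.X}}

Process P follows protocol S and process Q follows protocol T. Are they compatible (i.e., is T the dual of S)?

YES

!Int | ?Int  ✓
  ?Unit | !Unit  ✓
    μX | μX  ✓ (μ self-dual)
      &{stop,ok,retry} | ⊕{stop,ok,retry}  ✓ labels match
        case stop:
          ?Int | !Int  ✓
            !Int | ?Int  ✓
              !Bool | ?Bool  ✓
                X | X  ✓
        case ok:
          ⊕{data,more,retry} | &{data,more,retry}  ✓ labels match
            case data:
              ?Int | !Int  ✓
                ⊕{retry,stop} | &{retry,stop}  ✓ labels match
                  case retry:
                    end | end  ✓
                  case stop:
                    end | end  ✓
            case more:
              !Str | ?Str  ✓
                ⊕{ok,stop} | &{ok,stop}  ✓ labels match
                  case ok:
                    X | X  ✓
                  case stop:
                    end | end  ✓
            case retry:
              ?Unit | !Unit  ✓
                ?Unit | !Unit  ✓
                  end | end  ✓
        case retry:
          !Str | ?Str  ✓
            &{done,ok} | ⊕{done,ok}  ✓ labels match
              case done:
                !Unit | ?Unit  ✓
                  X | X  ✓
              case ok:
                !Bool | ?Bool  ✓
                  X | X  ✓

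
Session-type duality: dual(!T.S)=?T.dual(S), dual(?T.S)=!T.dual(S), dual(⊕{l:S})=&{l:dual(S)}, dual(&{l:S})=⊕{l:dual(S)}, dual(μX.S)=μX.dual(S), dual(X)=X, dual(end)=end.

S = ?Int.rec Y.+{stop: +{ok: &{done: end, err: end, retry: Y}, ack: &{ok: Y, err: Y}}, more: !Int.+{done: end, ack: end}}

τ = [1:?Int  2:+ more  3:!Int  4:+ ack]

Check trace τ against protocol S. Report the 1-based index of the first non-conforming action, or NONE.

@1 ?Int  match  cont: rec Y.…
@2 + more  match  cont: !Int.+{done: end, ack: end}
@3 !Int  match  cont: +{done: end, ack: end}
@4 + ack  match  cont: end
τ conforms to S (length 4)

NONE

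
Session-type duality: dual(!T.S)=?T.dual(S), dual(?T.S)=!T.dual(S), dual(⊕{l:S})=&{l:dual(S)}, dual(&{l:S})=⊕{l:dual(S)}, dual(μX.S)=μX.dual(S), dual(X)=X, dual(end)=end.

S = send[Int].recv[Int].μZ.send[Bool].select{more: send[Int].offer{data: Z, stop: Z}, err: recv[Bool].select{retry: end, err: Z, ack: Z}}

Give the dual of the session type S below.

recv[Int].send[Int].μZ.recv[Bool].offer{more: recv[Int].select{data: Z, stop: Z}, err: send[Bool].offer{retry: end, err: Z, ack: Z}}

send[Int] ↦ recv[Int]
  recv[Int] ↦ send[Int]
    μZ ↦ μZ  (binder kept)
      send[Bool] ↦ recv[Bool]
        select{more,err} ↦ offer{more,err}  (⊕→&)
          case more:
            send[Int] ↦ recv[Int]
              offer{data,stop} ↦ select{data,stop}  (&→⊕)
                case data:
                  Z self-dual
                case stop:
                  Z self-dual
          case err:
            recv[Bool] ↦ send[Bool]
              select{retry,err,ack} ↦ offer{retry,err,ack}  (⊕→&)
                case retry:
                  end self-dual
                case err:
                  Z self-dual
                case ack:
                  Z self-dual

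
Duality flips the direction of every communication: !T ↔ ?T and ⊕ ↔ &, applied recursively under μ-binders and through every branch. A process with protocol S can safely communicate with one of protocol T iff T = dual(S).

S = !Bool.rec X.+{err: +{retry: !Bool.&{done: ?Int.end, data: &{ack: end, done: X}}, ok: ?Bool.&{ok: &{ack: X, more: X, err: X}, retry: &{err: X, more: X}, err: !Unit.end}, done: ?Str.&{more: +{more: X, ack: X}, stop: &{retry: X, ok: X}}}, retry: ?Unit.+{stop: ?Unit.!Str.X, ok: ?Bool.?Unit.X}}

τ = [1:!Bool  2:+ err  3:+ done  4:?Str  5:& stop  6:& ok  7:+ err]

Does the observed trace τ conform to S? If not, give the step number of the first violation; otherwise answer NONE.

NONE

@1 !Bool  ok  cont: rec X.…
@2 + err  ok  cont: +{retry: !Bool.&{done: ?Int.end, data: &{ack: end, done: rec X.…}}, ok: ?Bool.&{ok: &{ack: rec X.…, more: rec X.…, err: rec X.…}, retry: &{err: rec X.…, more: rec X.…}, err: !Unit.end}, done: ?Str.&{more: +{more: rec X.…, ack: rec X.…}, stop: &{retry: rec X.…, ok: rec X.…}}}
@3 + done  ok  cont: ?Str.&{more: +{more: rec X.…, ack: rec X.…}, stop: &{retry: rec X.…, ok: rec X.…}}
@4 ?Str  ok  cont: &{more: +{more: rec X.…, ack: rec X.…}, stop: &{retry: rec X.…, ok: rec X.…}}
@5 & stop  ok  cont: &{retry: rec X.…, ok: rec X.…}
@6 & ok  ok  cont: rec X.…
@7 + err  ok  cont: +{retry: !Bool.&{done: ?Int.end, data: &{ack: end, done: rec X.…}}, ok: ?Bool.&{ok: &{ack: rec X.…, more: rec X.…, err: rec X.…}, retry: &{err: rec X.…, more: rec X.…}, err: !Unit.end}, done: ?Str.&{more: +{more: rec X.…, ack: rec X.…}, stop: &{retry: rec X.…, ok: rec X.…}}}
trace exhausted — no violation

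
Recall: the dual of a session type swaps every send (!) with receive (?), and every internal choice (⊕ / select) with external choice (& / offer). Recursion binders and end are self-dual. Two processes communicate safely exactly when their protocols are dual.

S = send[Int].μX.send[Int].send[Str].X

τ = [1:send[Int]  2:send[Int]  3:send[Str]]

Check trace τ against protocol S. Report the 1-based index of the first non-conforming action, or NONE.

[1] send[Int]  ok  now at μX.…
[2] send[Int]  ok  now at send[Str].μX.…
[3] send[Str]  ok  now at μX.…
all 3 steps conform

NONE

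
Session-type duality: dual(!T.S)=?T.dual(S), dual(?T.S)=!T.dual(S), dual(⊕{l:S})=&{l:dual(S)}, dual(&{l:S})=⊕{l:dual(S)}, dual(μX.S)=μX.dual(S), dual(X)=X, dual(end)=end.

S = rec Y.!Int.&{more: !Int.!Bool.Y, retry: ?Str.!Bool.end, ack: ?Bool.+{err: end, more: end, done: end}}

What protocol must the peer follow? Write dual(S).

rec Y.?Int.+{more: ?Int.?Bool.Y, retry: !Str.?Bool.end, ack: !Bool.&{err: end, more: end, done: end}}

rec Y ↦ rec Y  (binder kept)
  !Int ↦ ?Int
    &{more,retry,ack} ↦ +{more,retry,ack}  (offer→select)
      [more]
        !Int ↦ ?Int
          !Bool ↦ ?Bool
            dual(Y) = Y
      [retry]
        ?Str ↦ !Str
          !Bool ↦ ?Bool
            dual(end) = end
      [ack]
        ?Bool ↦ !Bool
          +{err,more,done} ↦ &{err,more,done}  (⊕→&)
            [err]
              dual(end) = end
            [more]
              dual(end) = end
            [done]
              dual(end) = end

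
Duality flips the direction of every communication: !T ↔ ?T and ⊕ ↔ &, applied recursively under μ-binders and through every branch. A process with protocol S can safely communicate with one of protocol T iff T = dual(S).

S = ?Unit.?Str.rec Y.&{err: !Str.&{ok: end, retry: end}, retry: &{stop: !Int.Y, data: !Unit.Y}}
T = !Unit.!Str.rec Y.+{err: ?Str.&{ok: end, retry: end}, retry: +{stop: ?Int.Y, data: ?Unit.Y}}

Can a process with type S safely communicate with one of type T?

NO

?Unit vs !Unit  match
  ?Str vs !Str  match
    rec Y vs rec Y  match (rec unchanged)
      &{err,retry} vs +{err,retry}  match same labels
        [err]
          !Str vs ?Str  match
            &{ok,retry} vs &{ok,retry}  ✗ choice polarity not flipped — not dual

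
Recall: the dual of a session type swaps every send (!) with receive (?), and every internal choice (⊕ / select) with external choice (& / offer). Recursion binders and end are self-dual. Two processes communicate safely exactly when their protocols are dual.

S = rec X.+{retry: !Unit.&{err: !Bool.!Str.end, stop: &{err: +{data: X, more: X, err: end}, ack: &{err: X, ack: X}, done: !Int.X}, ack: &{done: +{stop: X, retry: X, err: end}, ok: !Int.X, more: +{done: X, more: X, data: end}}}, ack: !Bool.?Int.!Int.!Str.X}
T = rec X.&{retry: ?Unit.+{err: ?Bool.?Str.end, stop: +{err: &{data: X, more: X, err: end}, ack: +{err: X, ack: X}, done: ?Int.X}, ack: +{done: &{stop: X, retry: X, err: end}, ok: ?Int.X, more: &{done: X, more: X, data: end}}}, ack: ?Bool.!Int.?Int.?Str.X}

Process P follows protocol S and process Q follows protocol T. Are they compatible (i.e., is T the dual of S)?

YES

rec X | rec X  ok (μ self-dual)
  +{retry,ack} | &{retry,ack}  ok same labels
    [retry]
      !Unit | ?Unit  ok
        &{err,stop,ack} | +{err,stop,ack}  ok same labels
          [err]
            !Bool | ?Bool  ok
              !Str | ?Str  ok
                end | end  ok
          [stop]
            &{err,ack,done} | +{err,ack,done}  ok same labels
              [err]
                +{data,more,err} | &{data,more,err}  ok same labels
                  [data]
                    X | X  ok
                  [more]
                    X | X  ok
                  [err]
                    end | end  ok
              [ack]
                &{err,ack} | +{err,ack}  ok same labels
                  [err]
                    X | X  ok
                  [ack]
                    X | X  ok
              [done]
                !Int | ?Int  ok
                  X | X  ok
          [ack]
            &{done,ok,more} | +{done,ok,more}  ok same labels
              [done]
                +{stop,retry,err} | &{stop,retry,err}  ok same labels
                  [stop]
                    X | X  ok
                  [retry]
                    X | X  ok
                  [err]
                    end | end  ok
              [ok]
                !Int | ?Int  ok
                  X | X  ok
              [more]
                +{done,more,data} | &{done,more,data}  ok same labels
                  [done]
                    X | X  ok
                  [more]
                    X | X  ok
                  [data]
                    end | end  ok
    [ack]
      !Bool | ?Bool  ok
        ?Int | !Int  ok
          !Int | ?Int  ok
            !Str | ?Str  ok
              X | X  ok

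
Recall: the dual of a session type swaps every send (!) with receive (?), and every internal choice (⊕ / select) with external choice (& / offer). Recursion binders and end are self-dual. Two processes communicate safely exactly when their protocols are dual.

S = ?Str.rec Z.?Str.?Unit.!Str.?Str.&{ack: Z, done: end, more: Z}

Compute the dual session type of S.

?Str ↦ !Str
  rec Z ↦ rec Z  (binder kept)
    ?Str ↦ !Str
      ?Unit ↦ !Unit
        !Str ↦ ?Str
          ?Str ↦ !Str
            &{ack,done,more} ↦ +{ack,done,more}  (external→internal)
              [ack]
                Z ↦ Z
              [done]
                end ↦ end
              [more]
                Z ↦ Z

!Str.rec Z.!Str.!Unit.?Str.!Str.+{ack: Z, done: end, more: Z}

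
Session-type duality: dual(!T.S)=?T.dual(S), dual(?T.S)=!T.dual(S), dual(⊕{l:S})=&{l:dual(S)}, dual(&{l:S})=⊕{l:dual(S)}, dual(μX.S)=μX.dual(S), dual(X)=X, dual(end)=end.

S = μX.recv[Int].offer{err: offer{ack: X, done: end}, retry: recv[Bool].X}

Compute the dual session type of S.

μX.send[Int].select{err: select{ack: X, done: end}, retry: send[Bool].X}

μX ↦ μX  (μ self-dual)
  recv[Int] ↦ send[Int]
    offer{err,retry} ↦ select{err,retry}  (offer→select)
      • err:
        offer{ack,done} ↦ select{ack,done}  (offer→select)
          • ack:
            X self-dual
          • done:
            end self-dual
      • retry:
        recv[Bool] ↦ send[Bool]
          X self-dual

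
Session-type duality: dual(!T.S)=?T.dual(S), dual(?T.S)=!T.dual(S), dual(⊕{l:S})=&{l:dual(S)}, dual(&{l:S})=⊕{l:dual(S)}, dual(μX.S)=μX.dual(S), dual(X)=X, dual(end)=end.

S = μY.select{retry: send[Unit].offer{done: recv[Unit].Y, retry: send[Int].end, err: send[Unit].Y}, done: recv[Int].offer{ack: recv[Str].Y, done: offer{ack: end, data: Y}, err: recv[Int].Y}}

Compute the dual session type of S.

μY = μY  (rec unchanged)
  select{retry,done} = offer{retry,done}  (select→offer)
    • retry:
      send[Unit] = recv[Unit]
        offer{done,retry,err} = select{done,retry,err}  (external→internal)
          • done:
            recv[Unit] = send[Unit]
              dual(Y) = Y
          • retry:
            send[Int] = recv[Int]
              dual(end) = end
          • err:
            send[Unit] = recv[Unit]
              dual(Y) = Y
    • done:
      recv[Int] = send[Int]
        offer{ack,done,err} = select{ack,done,err}  (external→internal)
          • ack:
            recv[Str] = send[Str]
              dual(Y) = Y
          • done:
            offer{ack,data} = select{ack,data}  (external→internal)
              • ack:
                dual(end) = end
              • data:
                dual(Y) = Y
          • err:
            recv[Int] = send[Int]
              dual(Y) = Y

μY.offer{retry: recv[Unit].select{done: send[Unit].Y, retry: recv[Int].end, err: recv[Unit].Y}, done: send[Int].select{ack: send[Str].Y, done: select{ack: end, data: Y}, err: send[Int].Y}}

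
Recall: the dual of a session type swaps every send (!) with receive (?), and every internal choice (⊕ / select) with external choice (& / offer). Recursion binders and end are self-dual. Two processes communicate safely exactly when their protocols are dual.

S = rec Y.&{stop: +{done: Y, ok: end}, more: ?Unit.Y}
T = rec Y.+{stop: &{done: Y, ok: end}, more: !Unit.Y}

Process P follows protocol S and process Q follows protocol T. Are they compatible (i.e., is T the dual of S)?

rec Y | rec Y  ok (μ self-dual)
  &{stop,more} | +{stop,more}  ok label sets agree
    [stop]
      +{done,ok} | &{done,ok}  ok label sets agree
        [done]
          Y | Y  ok
        [ok]
          end | end  ok
    [more]
      ?Unit | !Unit  ok
        Y | Y  ok

YES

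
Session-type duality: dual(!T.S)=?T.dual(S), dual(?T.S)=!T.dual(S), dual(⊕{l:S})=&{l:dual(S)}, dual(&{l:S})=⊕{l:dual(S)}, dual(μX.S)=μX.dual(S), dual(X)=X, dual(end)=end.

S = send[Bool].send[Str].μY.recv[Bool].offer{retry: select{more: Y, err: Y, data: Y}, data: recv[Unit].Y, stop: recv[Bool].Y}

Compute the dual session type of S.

recv[Bool].recv[Str].μY.send[Bool].select{retry: offer{more: Y, err: Y, data: Y}, data: send[Unit].Y, stop: send[Bool].Y}

send[Bool] = recv[Bool]
  send[Str] = recv[Str]
    μY = μY  (μ self-dual)
      recv[Bool] = send[Bool]
        offer{retry,data,stop} = select{retry,data,stop}  (offer→select)
          [retry]
            select{more,err,data} = offer{more,err,data}  (internal→external)
              [more]
                Y ↦ Y
              [err]
                Y ↦ Y
              [data]
                Y ↦ Y
          [data]
            recv[Unit] = send[Unit]
              Y ↦ Y
          [stop]
            recv[Bool] = send[Bool]
              Y ↦ Y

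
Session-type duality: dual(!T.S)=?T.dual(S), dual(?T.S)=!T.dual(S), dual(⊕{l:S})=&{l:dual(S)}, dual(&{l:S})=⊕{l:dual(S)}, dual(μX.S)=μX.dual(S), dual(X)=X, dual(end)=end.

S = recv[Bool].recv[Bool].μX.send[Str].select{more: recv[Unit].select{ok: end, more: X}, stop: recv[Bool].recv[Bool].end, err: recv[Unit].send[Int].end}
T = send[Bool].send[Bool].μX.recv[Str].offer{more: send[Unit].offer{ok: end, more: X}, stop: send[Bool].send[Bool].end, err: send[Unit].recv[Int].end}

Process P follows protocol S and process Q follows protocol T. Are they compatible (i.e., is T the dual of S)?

YES

recv[Bool] vs send[Bool]  match
  recv[Bool] vs send[Bool]  match
    μX vs μX  match (rec unchanged)
      send[Str] vs recv[Str]  match
        select{more,stop,err} vs offer{more,stop,err}  match same labels
          [more]
            recv[Unit] vs send[Unit]  match
              select{ok,more} vs offer{ok,more}  match same labels
                [ok]
                  end vs end  match
                [more]
                  X vs X  match
          [stop]
            recv[Bool] vs send[Bool]  match
              recv[Bool] vs send[Bool]  match
                end vs end  match
          [err]
            recv[Unit] vs send[Unit]  match
              send[Int] vs recv[Int]  match
                end vs end  match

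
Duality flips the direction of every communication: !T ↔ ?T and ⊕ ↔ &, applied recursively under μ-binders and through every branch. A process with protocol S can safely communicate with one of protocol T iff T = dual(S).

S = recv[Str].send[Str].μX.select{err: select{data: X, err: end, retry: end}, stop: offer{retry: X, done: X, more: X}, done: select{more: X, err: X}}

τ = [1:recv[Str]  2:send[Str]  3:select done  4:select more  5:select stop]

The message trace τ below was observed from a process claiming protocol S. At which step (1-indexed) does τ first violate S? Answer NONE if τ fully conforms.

@1 recv[Str]  ok  cont: send[Str].μX.…
@2 send[Str]  ok  cont: μX.…
@3 select done  ok  cont: select{more: μX.…, err: μX.…}
@4 select more  ok  cont: μX.…
@5 select stop  ok  cont: offer{retry: μX.…, done: μX.…, more: μX.…}
trace exhausted — no violation

NONE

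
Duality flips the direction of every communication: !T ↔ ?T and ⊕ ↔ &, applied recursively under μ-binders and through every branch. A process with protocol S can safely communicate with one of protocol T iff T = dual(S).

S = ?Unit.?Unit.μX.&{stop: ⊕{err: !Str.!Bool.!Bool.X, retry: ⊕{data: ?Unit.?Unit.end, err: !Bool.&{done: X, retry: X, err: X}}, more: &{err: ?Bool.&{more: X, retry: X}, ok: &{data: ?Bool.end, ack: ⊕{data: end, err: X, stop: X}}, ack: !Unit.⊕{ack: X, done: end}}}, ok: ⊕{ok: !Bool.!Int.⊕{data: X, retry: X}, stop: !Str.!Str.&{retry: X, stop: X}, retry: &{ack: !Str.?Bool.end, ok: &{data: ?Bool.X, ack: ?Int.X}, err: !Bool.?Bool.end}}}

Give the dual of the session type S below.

?Unit → !Unit
  ?Unit → !Unit
    μX → μX  (binder kept)
      &{stop,ok} → ⊕{stop,ok}  (&→⊕)
        • stop:
          ⊕{err,retry,more} → &{err,retry,more}  (⊕→&)
            • err:
              !Str → ?Str
                !Bool → ?Bool
                  !Bool → ?Bool
                    dual(X) = X
            • retry:
              ⊕{data,err} → &{data,err}  (⊕→&)
                • data:
                  ?Unit → !Unit
                    ?Unit → !Unit
                      dual(end) = end
                • err:
                  !Bool → ?Bool
                    &{done,retry,err} → ⊕{done,retry,err}  (&→⊕)
                      • done:
                        dual(X) = X
                      • retry:
                        dual(X) = X
                      • err:
                        dual(X) = X
            • more:
              &{err,ok,ack} → ⊕{err,ok,ack}  (&→⊕)
                • err:
                  ?Bool → !Bool
                    &{more,retry} → ⊕{more,retry}  (&→⊕)
                      • more:
                        dual(X) = X
                      • retry:
                        dual(X) = X
                • ok:
                  &{data,ack} → ⊕{data,ack}  (&→⊕)
                    • data:
                      ?Bool → !Bool
                        dual(end) = end
                    • ack:
                      ⊕{data,err,stop} → &{data,err,stop}  (⊕→&)
                        • data:
                          dual(end) = end
                        • err:
                          dual(X) = X
                        • stop:
                          dual(X) = X
                • ack:
                  !Unit → ?Unit
                    ⊕{ack,done} → &{ack,done}  (⊕→&)
                      • ack:
                        dual(X) = X
                      • done:
                        dual(end) = end
        • ok:
          ⊕{ok,stop,retry} → &{ok,stop,retry}  (⊕→&)
            • ok:
              !Bool → ?Bool
                !Int → ?Int
                  ⊕{data,retry} → &{data,retry}  (⊕→&)
                    • data:
                      dual(X) = X
                    • retry:
                      dual(X) = X
            • stop:
              !Str → ?Str
                !Str → ?Str
                  &{retry,stop} → ⊕{retry,stop}  (&→⊕)
                    • retry:
                      dual(X) = X
                    • stop:
                      dual(X) = X
            • retry:
              &{ack,ok,err} → ⊕{ack,ok,err}  (&→⊕)
                • ack:
                  !Str → ?Str
                    ?Bool → !Bool
                      dual(end) = end
                • ok:
                  &{data,ack} → ⊕{data,ack}  (&→⊕)
                    • data:
                      ?Bool → !Bool
                        dual(X) = X
                    • ack:
                      ?Int → !Int
                        dual(X) = X
                • err:
                  !Bool → ?Bool
                    ?Bool → !Bool
                      dual(end) = end

!Unit.!Unit.μX.⊕{stop: &{err: ?Str.?Bool.?Bool.X, retry: &{data: !Unit.!Unit.end, err: ?Bool.⊕{done: X, retry: X, err: X}}, more: ⊕{err: !Bool.⊕{more: X, retry: X}, ok: ⊕{data: !Bool.end, ack: &{data: end, err: X, stop: X}}, ack: ?Unit.&{ack: X, done: end}}}, ok: &{ok: ?Bool.?Int.&{data: X, retry: X}, stop: ?Str.?Str.⊕{retry: X, stop: X}, retry: ⊕{ack: ?Str.!Bool.end, ok: ⊕{data: !Bool.X, ack: !Int.X}, err: ?Bool.!Bool.end}}}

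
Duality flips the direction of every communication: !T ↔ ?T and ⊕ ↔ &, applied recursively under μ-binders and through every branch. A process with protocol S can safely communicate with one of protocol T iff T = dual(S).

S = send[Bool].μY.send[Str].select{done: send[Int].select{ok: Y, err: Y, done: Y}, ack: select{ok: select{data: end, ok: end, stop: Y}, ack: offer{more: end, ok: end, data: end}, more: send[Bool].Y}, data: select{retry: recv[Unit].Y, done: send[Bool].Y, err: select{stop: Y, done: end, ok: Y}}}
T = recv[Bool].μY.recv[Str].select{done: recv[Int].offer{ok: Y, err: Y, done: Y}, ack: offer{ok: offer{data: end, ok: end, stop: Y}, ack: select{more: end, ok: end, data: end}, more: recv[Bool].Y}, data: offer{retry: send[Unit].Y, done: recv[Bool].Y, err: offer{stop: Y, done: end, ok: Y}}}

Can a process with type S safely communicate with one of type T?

send[Bool] vs recv[Bool]  ✓
  μY vs μY  ✓ (binder kept)
    send[Str] vs recv[Str]  ✓
      select{done,ack,data} vs select{done,ack,data}  ✗ choice polarity not flipped — not dual

NO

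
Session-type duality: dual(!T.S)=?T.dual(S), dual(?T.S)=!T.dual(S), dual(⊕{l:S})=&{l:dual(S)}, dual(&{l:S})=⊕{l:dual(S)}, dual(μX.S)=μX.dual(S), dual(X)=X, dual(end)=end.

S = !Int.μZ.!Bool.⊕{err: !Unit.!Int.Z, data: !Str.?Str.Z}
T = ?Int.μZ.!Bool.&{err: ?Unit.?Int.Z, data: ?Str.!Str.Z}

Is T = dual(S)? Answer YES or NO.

!Int vs ?Int  match
  μZ vs μZ  match (μ self-dual)
    !Bool vs !Bool  ✗ same direction on both sides — not dual

NO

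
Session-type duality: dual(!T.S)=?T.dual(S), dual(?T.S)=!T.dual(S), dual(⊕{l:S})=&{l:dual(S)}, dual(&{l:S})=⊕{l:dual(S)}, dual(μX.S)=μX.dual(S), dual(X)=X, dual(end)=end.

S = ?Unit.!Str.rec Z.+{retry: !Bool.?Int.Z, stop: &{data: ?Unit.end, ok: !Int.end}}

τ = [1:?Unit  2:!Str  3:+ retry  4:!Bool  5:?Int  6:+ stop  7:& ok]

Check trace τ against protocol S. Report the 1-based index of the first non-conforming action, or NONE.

NONE

@1 ?Unit  match  cont: !Str.rec Z.…
@2 !Str  match  cont: rec Z.…
@3 + retry  match  cont: !Bool.?Int.rec Z.…
@4 !Bool  match  cont: ?Int.rec Z.…
@5 ?Int  match  cont: rec Z.…
@6 + stop  match  cont: &{data: ?Unit.end, ok: !Int.end}
@7 & ok  match  cont: !Int.end
τ conforms to S (length 7)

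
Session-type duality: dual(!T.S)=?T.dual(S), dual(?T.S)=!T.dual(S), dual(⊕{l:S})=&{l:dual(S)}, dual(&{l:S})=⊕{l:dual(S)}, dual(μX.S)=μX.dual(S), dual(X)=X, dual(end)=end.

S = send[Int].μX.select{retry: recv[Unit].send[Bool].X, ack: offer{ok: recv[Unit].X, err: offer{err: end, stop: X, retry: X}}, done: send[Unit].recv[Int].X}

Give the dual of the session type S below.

recv[Int].μX.offer{retry: send[Unit].recv[Bool].X, ack: select{ok: send[Unit].X, err: select{err: end, stop: X, retry: X}}, done: recv[Unit].send[Int].X}

send[Int] → recv[Int]
  μX → μX  (binder kept)
    select{retry,ack,done} → offer{retry,ack,done}  (⊕→&)
      case retry:
        recv[Unit] → send[Unit]
          send[Bool] → recv[Bool]
            X self-dual
      case ack:
        offer{ok,err} → select{ok,err}  (external→internal)
          case ok:
            recv[Unit] → send[Unit]
              X self-dual
          case err:
            offer{err,stop,retry} → select{err,stop,retry}  (external→internal)
              case err:
                end self-dual
              case stop:
                X self-dual
              case retry:
                X self-dual
      case done:
        send[Unit] → recv[Unit]
          recv[Int] → send[Int]
            X self-dual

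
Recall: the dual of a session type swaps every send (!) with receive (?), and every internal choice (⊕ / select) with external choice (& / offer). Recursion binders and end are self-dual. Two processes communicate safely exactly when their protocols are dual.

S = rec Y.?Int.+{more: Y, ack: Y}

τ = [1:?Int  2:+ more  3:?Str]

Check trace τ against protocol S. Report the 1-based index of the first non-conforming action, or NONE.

3

@1 ?Int  match  residual = +{more: rec Y.…, ack: rec Y.…}
@2 + more  match  residual = rec Y.…
@3 got ?Str, protocol expects ?Int  ✗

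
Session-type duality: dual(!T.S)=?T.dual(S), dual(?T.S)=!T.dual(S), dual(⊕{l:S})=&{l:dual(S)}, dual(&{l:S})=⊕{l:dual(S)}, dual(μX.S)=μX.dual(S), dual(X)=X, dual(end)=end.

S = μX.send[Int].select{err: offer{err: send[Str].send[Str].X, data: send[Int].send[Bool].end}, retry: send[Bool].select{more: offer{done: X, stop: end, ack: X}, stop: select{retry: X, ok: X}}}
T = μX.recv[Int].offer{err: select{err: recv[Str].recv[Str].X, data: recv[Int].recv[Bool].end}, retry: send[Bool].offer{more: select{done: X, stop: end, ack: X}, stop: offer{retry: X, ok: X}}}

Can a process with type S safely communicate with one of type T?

μX ‖ μX  ok (binder kept)
  send[Int] ‖ recv[Int]  ok
    select{err,retry} ‖ offer{err,retry}  ok label sets agree
      [err]
        offer{err,data} ‖ select{err,data}  ok label sets agree
          [err]
            send[Str] ‖ recv[Str]  ok
              send[Str] ‖ recv[Str]  ok
                X ‖ X  ok
          [data]
            send[Int] ‖ recv[Int]  ok
              send[Bool] ‖ recv[Bool]  ok
                end ‖ end  ok
      [retry]
        send[Bool] ‖ send[Bool]  ✗ same direction on both sides — not dual

NO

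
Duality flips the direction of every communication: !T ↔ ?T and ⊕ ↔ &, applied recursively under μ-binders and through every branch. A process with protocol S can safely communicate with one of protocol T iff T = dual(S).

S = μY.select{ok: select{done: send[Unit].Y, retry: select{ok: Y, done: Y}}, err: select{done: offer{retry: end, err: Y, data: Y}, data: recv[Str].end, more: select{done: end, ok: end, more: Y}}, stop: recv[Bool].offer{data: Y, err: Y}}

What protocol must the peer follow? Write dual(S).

μY → μY  (binder kept)
  select{ok,err,stop} → offer{ok,err,stop}  (select→offer)
    case ok:
      select{done,retry} → offer{done,retry}  (select→offer)
        case done:
          send[Unit] → recv[Unit]
            dual(Y) = Y
        case retry:
          select{ok,done} → offer{ok,done}  (select→offer)
            case ok:
              dual(Y) = Y
            case done:
              dual(Y) = Y
    case err:
      select{done,data,more} → offer{done,data,more}  (select→offer)
        case done:
          offer{retry,err,data} → select{retry,err,data}  (offer→select)
            case retry:
              dual(end) = end
            case err:
              dual(Y) = Y
            case data:
              dual(Y) = Y
        case data:
          recv[Str] → send[Str]
            dual(end) = end
        case more:
          select{done,ok,more} → offer{done,ok,more}  (select→offer)
            case done:
              dual(end) = end
            case ok:
              dual(end) = end
            case more:
              dual(Y) = Y
    case stop:
      recv[Bool] → send[Bool]
        offer{data,err} → select{data,err}  (offer→select)
          case data:
            dual(Y) = Y
          case err:
            dual(Y) = Y

μY.offer{ok: offer{done: recv[Unit].Y, retry: offer{ok: Y, done: Y}}, err: offer{done: select{retry: end, err: Y, data: Y}, data: send[Str].end, more: offer{done: end, ok: end, more: Y}}, stop: send[Bool].select{data: Y, err: Y}}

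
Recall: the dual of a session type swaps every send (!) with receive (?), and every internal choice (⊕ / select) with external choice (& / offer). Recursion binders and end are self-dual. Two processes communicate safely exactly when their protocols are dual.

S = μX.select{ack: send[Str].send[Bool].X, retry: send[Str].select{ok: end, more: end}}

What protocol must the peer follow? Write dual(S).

μX ↦ μX  (μ self-dual)
  select{ack,retry} ↦ offer{ack,retry}  (select→offer)
    case ack:
      send[Str] ↦ recv[Str]
        send[Bool] ↦ recv[Bool]
          X ↦ X
    case retry:
      send[Str] ↦ recv[Str]
        select{ok,more} ↦ offer{ok,more}  (select→offer)
          case ok:
            end ↦ end
          case more:
            end ↦ end

μX.offer{ack: recv[Str].recv[Bool].X, retry: recv[Str].offer{ok: end, more: end}}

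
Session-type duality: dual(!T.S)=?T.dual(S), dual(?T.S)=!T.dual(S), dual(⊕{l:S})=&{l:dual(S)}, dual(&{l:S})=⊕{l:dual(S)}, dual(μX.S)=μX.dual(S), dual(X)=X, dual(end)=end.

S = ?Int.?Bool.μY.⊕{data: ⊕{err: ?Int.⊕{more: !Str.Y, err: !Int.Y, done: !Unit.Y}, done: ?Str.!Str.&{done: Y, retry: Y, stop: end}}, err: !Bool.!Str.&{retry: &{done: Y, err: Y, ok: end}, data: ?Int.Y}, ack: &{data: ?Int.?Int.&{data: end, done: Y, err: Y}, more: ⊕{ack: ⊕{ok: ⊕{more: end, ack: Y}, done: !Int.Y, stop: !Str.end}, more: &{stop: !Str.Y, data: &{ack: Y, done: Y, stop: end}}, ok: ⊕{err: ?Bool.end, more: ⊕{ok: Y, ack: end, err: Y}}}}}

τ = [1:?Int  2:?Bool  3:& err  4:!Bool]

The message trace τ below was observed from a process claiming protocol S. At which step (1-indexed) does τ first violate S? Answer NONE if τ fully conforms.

3

[1] ?Int  ok  state: ?Bool.μY.…
[2] ?Bool  ok  state: μY.…
[3] got & err, protocol expects ⊕ data or ⊕ err or ⊕ ack  ✗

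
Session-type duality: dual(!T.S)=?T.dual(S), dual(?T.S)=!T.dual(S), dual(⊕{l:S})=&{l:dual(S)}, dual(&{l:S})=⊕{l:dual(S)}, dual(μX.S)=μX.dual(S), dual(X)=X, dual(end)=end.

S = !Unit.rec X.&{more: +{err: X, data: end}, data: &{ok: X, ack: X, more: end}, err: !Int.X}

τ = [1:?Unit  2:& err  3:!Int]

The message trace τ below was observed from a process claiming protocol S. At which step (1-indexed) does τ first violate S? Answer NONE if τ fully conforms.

@1 got ?Unit, protocol expects !Unit  ✗

1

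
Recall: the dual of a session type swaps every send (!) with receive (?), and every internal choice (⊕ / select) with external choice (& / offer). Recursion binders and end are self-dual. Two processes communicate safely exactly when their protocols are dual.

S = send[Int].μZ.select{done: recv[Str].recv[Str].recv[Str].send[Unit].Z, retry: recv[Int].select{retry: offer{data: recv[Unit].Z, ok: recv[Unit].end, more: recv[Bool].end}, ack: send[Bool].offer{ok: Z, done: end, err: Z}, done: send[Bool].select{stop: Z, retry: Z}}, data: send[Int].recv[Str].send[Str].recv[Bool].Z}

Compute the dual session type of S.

send[Int] = recv[Int]
  μZ = μZ  (rec unchanged)
    select{done,retry,data} = offer{done,retry,data}  (⊕→&)
      case done:
        recv[Str] = send[Str]
          recv[Str] = send[Str]
            recv[Str] = send[Str]
              send[Unit] = recv[Unit]
                Z self-dual
      case retry:
        recv[Int] = send[Int]
          select{retry,ack,done} = offer{retry,ack,done}  (⊕→&)
            case retry:
              offer{data,ok,more} = select{data,ok,more}  (offer→select)
                case data:
                  recv[Unit] = send[Unit]
                    Z self-dual
                case ok:
                  recv[Unit] = send[Unit]
                    end self-dual
                case more:
                  recv[Bool] = send[Bool]
                    end self-dual
            case ack:
              send[Bool] = recv[Bool]
                offer{ok,done,err} = select{ok,done,err}  (offer→select)
                  case ok:
                    Z self-dual
                  case done:
                    end self-dual
                  case err:
                    Z self-dual
            case done:
              send[Bool] = recv[Bool]
                select{stop,retry} = offer{stop,retry}  (⊕→&)
                  case stop:
                    Z self-dual
                  case retry:
                    Z self-dual
      case data:
        send[Int] = recv[Int]
          recv[Str] = send[Str]
            send[Str] = recv[Str]
              recv[Bool] = send[Bool]
                Z self-dual

recv[Int].μZ.offer{done: send[Str].send[Str].send[Str].recv[Unit].Z, retry: send[Int].offer{retry: select{data: send[Unit].Z, ok: send[Unit].end, more: send[Bool].end}, ack: recv[Bool].select{ok: Z, done: end, err: Z}, done: recv[Bool].offer{stop: Z, retry: Z}}, data: recv[Int].send[Str].recv[Str].send[Bool].Z}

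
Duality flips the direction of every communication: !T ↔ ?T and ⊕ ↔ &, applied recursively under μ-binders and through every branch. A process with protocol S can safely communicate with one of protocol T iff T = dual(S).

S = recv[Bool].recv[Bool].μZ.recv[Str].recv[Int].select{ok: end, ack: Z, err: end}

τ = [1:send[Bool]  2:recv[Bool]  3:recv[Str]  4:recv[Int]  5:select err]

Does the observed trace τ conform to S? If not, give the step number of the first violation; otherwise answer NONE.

[1] got send[Bool], protocol expects recv[Bool]  ✗

1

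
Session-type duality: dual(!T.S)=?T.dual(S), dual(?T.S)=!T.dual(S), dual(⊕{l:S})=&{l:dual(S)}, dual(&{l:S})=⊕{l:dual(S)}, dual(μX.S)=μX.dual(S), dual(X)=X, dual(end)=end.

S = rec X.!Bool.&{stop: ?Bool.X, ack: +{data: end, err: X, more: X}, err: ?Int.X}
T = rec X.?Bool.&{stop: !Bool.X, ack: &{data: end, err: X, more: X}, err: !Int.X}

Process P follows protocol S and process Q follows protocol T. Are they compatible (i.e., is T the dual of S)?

NO

rec X | rec X  ✓ (binder kept)
  !Bool | ?Bool  ✓
    &{stop,ack,err} | &{stop,ack,err}  ✗ choice polarity not flipped — not dual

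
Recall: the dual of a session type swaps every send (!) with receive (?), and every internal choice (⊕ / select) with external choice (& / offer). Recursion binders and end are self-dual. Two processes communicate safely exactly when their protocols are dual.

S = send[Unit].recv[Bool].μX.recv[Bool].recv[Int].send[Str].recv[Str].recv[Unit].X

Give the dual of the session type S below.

recv[Unit].send[Bool].μX.send[Bool].send[Int].recv[Str].send[Str].send[Unit].X

send[Unit] ↦ recv[Unit]
  recv[Bool] ↦ send[Bool]
    μX ↦ μX  (rec unchanged)
      recv[Bool] ↦ send[Bool]
        recv[Int] ↦ send[Int]
          send[Str] ↦ recv[Str]
            recv[Str] ↦ send[Str]
              recv[Unit] ↦ send[Unit]
                X self-dual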